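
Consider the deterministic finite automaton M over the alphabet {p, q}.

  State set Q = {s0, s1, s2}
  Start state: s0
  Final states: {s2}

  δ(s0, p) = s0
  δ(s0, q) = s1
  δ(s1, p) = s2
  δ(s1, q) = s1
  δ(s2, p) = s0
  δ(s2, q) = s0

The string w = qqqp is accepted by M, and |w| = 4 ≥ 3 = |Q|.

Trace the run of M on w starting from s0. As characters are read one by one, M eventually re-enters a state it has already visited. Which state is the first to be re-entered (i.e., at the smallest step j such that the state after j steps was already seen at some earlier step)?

s1

State sequence: s0 -q-> s1 -q-> s1 -q-> s1 -p-> s2
First repeat at step 2: s1 was already visited.

The earliest repeat is at step j = 2: M is in s1, which it already visited at step i = 1.
Pumping length from the standard proof: p = 3 (the number of states). The repeated state found above gives |xy| = j ≤ 3 and |y| = j − i ≥ 1.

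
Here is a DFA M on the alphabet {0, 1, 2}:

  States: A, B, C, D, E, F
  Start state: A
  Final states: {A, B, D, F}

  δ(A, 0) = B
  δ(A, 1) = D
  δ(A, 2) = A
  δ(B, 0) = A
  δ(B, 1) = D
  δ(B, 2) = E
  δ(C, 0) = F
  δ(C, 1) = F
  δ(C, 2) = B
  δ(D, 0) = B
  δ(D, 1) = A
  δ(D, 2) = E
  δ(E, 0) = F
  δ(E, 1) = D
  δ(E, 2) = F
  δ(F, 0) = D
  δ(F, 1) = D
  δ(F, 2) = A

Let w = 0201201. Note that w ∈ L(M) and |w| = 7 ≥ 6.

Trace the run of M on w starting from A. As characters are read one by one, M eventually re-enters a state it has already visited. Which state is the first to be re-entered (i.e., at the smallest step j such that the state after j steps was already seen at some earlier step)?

E

State sequence: A -0-> B -2-> E -0-> F -1-> D -2-> E -0-> F -1-> D
First repeat at step 5: E was already visited.

The earliest repeat is at step j = 5: M is in E, which it already visited at step i = 2.
With |Q| = 6, pigeonhole forces a state repeat no later than step 6; the substring read between the first and second visits to that state can be pumped.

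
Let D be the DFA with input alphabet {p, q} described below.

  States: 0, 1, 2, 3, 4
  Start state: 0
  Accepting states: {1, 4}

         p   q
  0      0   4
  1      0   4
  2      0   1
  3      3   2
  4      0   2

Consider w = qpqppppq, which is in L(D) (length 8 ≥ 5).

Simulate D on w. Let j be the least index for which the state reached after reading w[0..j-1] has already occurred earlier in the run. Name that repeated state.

0

State sequence: 0 -q-> 4 -p-> 0 -q-> 4 -p-> 0 -p-> 0 -p-> 0 -p-> 0 -q-> 4
First repeat at step 2: 0 was already visited.

The earliest repeat is at step j = 2: D is in 0, which it already visited at step i = 0.
Since D has 5 states, any run of length ≥ 5 visits 5+1 states, so by pigeonhole some state repeats within the first 5 steps — that repeat gives the pumpable loop.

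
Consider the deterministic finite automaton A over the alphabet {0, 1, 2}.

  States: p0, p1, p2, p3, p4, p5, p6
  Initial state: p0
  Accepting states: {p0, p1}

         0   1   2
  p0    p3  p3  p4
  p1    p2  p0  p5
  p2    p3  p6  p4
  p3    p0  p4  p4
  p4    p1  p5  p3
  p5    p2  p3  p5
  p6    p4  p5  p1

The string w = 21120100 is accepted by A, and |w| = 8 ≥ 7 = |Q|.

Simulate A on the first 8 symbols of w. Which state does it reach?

State sequence: p0 -2-> p4 -1-> p5 -1-> p3 -2-> p4 -0-> p1 -1-> p0 -0-> p3 -0-> p0

After reading 8 characters, A is in state p0.
(This kind of state-tracing is the core of the pumping-lemma construction: with 7 states, pigeonhole forces a repeat within the first 7 steps.)

p0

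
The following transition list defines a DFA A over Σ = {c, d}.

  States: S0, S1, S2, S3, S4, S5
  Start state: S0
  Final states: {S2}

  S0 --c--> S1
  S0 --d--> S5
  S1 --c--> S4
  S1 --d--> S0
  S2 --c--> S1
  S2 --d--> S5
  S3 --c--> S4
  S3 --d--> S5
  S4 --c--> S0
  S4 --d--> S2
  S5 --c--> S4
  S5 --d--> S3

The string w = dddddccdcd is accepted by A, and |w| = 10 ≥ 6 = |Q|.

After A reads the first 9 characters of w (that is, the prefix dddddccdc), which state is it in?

S4

State sequence: S0 -d-> S5 -d-> S3 -d-> S5 -d-> S3 -d-> S5 -c-> S4 -c-> S0 -d-> S5 -c-> S4

After reading 9 characters, A is in state S4.
(This kind of state-tracing is the core of the pumping-lemma construction: with 6 states, pigeonhole forces a repeat within the first 6 steps.)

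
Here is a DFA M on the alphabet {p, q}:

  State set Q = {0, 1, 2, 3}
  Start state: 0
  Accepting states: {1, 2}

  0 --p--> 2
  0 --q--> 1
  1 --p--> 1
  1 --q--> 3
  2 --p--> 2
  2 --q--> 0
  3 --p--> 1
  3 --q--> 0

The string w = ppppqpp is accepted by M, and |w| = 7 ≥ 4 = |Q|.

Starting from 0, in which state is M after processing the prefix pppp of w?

2

Run of M on the first 4 characters of w = p p p p:
  step 0: 0  (start)
  step 1: 2  (read p: 0→2)
  step 2: 2  (read p: 2→2)
  step 3: 2  (read p: 2→2)
  step 4: 2  (read p: 2→2)

After reading 4 characters, M is in state 2.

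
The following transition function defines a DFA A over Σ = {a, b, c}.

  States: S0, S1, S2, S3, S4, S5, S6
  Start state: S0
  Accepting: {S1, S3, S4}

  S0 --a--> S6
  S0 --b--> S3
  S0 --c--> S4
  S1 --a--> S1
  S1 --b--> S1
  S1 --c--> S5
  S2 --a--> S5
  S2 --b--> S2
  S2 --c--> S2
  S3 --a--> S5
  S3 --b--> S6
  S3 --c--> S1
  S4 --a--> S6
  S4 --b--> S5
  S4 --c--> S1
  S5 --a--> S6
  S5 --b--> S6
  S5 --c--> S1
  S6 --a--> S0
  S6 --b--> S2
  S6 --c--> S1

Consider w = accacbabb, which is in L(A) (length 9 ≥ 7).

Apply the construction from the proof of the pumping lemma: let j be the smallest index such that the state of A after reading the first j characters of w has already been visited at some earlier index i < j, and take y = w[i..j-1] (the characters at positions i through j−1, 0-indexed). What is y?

cca

State sequence: S0 -a-> S6 -c-> S1 -c-> S5 -a-> S6 -c-> S1 -b-> S1 -a-> S1 -b-> S1 -b-> S1
First repeat at step 4: S6 was already visited.

So i = 1, j = 4, giving x = w[0:1] = a, y = w[1:4] = cca, z = w[4:9] = cbabb.
Check: |xy| = 4 ≤ 7 and |y| = 3 ≥ 1. Reading y takes A from S6 back to S6, so every xyⁱz is accepted.
With |Q| = 7, pigeonhole forces a state repeat no later than step 7; the substring read between the first and second visits to that state can be pumped.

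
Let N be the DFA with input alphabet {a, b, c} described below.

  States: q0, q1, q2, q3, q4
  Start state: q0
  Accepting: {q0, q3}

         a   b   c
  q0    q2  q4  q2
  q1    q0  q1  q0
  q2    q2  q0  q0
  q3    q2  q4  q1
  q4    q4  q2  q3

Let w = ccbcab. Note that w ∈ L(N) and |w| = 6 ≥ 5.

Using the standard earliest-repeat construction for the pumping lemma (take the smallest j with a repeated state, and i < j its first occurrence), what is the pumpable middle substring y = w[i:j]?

State sequence: q0 -c-> q2 -c-> q0 -b-> q4 -c-> q3 -a-> q2 -b-> q0
First repeat at step 2: q0 was already visited.

So i = 0, j = 2, giving x = w[0:0] = ε, y = w[0:2] = cc, z = w[2:6] = bcab.
Check: |xy| = 2 ≤ 5 and |y| = 2 ≥ 1. Reading y takes N from q0 back to q0, so every xyⁱz is accepted.
With |Q| = 5, pigeonhole forces a state repeat no later than step 5; the substring read between the first and second visits to that state can be pumped.

cc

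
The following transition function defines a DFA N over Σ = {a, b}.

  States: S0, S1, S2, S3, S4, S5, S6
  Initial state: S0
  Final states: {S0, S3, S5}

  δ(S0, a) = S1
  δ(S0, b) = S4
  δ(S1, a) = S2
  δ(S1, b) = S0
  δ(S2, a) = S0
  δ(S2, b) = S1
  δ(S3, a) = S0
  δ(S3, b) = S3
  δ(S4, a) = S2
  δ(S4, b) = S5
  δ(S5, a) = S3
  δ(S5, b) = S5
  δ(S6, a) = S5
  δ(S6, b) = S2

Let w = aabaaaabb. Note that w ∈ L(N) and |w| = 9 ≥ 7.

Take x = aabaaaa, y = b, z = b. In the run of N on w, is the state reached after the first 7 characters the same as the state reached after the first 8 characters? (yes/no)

Run of N on the first 8 characters of w = a a b a a a a b:
  step 0: S0  (start)
  step 1: S1  (read a: S0→S1)
  step 2: S2  (read a: S1→S2)
  step 3: S1  (read b: S2→S1)
  step 4: S2  (read a: S1→S2)
  step 5: S0  (read a: S2→S0)
  step 6: S1  (read a: S0→S1)
  step 7: S2  (read a: S1→S2)
  step 8: S1  (read b: S2→S1)

After x (step 7): S2. After xy (step 8): S1.
They differ (S2 ≠ S1), so y is not a cycle from the state after x; this split is not the one the pumping-lemma construction produces, and pumping y need not keep the string in L(N).

no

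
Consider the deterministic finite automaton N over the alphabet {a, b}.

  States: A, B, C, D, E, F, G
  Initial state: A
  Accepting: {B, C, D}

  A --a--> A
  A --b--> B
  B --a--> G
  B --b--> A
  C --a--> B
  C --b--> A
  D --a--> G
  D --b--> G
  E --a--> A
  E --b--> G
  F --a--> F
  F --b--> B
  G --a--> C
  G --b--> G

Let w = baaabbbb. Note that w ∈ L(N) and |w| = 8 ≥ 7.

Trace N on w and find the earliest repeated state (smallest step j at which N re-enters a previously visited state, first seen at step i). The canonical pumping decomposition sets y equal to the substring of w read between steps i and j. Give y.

Run of N on w = b a a a b b b b:
  step 0: A  (start)
  step 1: B  (read b: A→B)
  step 2: G  (read a: B→G)
  step 3: C  (read a: G→C)
  step 4: B  (read a: C→B)   ← first repeat (B seen earlier)
  step 5: A  (read b: B→A)
  step 6: B  (read b: A→B)
  step 7: A  (read b: B→A)
  step 8: B  (read b: A→B)

So i = 1, j = 4, giving x = w[0:1] = b, y = w[1:4] = aaa, z = w[4:8] = bbbb.
Check: |xy| = 4 ≤ 7 and |y| = 3 ≥ 1. Reading y takes N from B back to B, so every xyⁱz is accepted.
With |Q| = 7, pigeonhole forces a state repeat no later than step 7; the substring read between the first and second visits to that state can be pumped.

aaa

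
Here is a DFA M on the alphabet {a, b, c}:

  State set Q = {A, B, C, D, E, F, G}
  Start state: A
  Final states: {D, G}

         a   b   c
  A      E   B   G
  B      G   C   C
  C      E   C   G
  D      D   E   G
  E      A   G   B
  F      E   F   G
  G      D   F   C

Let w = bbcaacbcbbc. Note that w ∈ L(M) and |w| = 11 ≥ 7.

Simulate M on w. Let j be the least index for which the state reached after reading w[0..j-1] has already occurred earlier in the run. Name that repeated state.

Run of M on w = b b c a a c b c b b c:
  step 0: A  (start)
  step 1: B  (read b: A→B)
  step 2: C  (read b: B→C)
  step 3: G  (read c: C→G)
  step 4: D  (read a: G→D)
  step 5: D  (read a: D→D)   ← first repeat (D seen earlier)
  step 6: G  (read c: D→G)
  step 7: F  (read b: G→F)
  step 8: G  (read c: F→G)
  step 9: F  (read b: G→F)
  step 10: F  (read b: F→F)
  step 11: G  (read c: F→G)

The earliest repeat is at step j = 5: M is in D, which it already visited at step i = 4.
Pumping length from the standard proof: p = 7 (the number of states). The repeated state found above gives |xy| = j ≤ 7 and |y| = j − i ≥ 1.

D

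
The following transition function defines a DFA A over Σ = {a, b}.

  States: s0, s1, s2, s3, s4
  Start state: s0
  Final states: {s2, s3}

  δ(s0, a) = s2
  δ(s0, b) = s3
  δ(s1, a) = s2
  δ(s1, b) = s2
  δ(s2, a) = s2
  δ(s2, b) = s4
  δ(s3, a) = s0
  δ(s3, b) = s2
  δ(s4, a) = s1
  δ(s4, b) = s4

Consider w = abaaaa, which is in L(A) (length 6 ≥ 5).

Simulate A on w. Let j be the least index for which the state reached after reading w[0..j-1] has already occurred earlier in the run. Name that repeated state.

Run of A on w = a b a a a a:
  step 0: s0  (start)
  step 1: s2  (read a: s0→s2)
  step 2: s4  (read b: s2→s4)
  step 3: s1  (read a: s4→s1)
  step 4: s2  (read a: s1→s2)   ← first repeat (s2 seen earlier)
  step 5: s2  (read a: s2→s2)
  step 6: s2  (read a: s2→s2)

The earliest repeat is at step j = 4: A is in s2, which it already visited at step i = 1.
The DFA has 5 states, so the proof of the pumping lemma guarantees a repeated state among the first 5+1 visited; the segment between the two visits is the pumpable y.

s2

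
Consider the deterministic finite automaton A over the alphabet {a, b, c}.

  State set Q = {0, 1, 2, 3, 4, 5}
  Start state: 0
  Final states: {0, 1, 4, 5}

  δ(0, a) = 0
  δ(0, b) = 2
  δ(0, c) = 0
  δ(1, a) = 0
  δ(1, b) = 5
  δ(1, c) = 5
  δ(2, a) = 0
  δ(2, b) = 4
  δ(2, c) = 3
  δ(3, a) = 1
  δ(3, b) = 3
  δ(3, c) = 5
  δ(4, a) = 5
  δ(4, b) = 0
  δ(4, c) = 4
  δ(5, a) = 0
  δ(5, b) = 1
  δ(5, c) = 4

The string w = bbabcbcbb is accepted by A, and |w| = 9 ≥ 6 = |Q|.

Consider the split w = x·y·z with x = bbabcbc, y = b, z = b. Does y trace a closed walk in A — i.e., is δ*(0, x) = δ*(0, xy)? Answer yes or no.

no

Run of A on the first 8 characters of w = b b a b c b c b:
  step 0: 0  (start)
  step 1: 2  (read b: 0→2)
  step 2: 4  (read b: 2→4)
  step 3: 5  (read a: 4→5)
  step 4: 1  (read b: 5→1)
  step 5: 5  (read c: 1→5)
  step 6: 1  (read b: 5→1)
  step 7: 5  (read c: 1→5)
  step 8: 1  (read b: 5→1)

After x (step 7): 5. After xy (step 8): 1.
They differ (5 ≠ 1), so y is not a cycle from the state after x; this split is not the one the pumping-lemma construction produces, and pumping y need not keep the string in L(A).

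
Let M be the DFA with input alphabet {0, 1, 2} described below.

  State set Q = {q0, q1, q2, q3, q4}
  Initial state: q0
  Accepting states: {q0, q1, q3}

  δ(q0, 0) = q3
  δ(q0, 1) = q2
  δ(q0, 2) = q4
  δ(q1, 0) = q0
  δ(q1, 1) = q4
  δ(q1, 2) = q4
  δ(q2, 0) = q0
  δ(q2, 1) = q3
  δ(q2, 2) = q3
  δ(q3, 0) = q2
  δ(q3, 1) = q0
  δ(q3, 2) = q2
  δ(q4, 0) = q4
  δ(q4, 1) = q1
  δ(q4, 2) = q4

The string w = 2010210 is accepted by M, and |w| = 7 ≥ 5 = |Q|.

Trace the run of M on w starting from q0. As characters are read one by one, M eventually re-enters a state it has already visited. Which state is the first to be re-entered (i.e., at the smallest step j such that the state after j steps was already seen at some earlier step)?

Run of M on w = 2 0 1 0 2 1 0:
  step 0: q0  (start)
  step 1: q4  (read 2: q0→q4)
  step 2: q4  (read 0: q4→q4)   ← first repeat (q4 seen earlier)
  step 3: q1  (read 1: q4→q1)
  step 4: q0  (read 0: q1→q0)
  step 5: q4  (read 2: q0→q4)
  step 6: q1  (read 1: q4→q1)
  step 7: q0  (read 0: q1→q0)

The earliest repeat is at step j = 2: M is in q4, which it already visited at step i = 1.

q4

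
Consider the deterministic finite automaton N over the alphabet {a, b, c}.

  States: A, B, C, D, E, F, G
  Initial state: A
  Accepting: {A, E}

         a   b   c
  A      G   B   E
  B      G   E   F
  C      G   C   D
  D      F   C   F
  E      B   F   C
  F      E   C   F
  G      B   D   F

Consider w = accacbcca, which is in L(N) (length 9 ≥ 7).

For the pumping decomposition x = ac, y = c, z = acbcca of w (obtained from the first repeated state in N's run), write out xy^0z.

acacbcca

xy⁰z = xz = ac·acbcca = acacbcca.
Reading y = c takes N from F back to F, so after x the machine is still in F, and z then leads to the accepting state E. Hence acacbcca ∈ L(N).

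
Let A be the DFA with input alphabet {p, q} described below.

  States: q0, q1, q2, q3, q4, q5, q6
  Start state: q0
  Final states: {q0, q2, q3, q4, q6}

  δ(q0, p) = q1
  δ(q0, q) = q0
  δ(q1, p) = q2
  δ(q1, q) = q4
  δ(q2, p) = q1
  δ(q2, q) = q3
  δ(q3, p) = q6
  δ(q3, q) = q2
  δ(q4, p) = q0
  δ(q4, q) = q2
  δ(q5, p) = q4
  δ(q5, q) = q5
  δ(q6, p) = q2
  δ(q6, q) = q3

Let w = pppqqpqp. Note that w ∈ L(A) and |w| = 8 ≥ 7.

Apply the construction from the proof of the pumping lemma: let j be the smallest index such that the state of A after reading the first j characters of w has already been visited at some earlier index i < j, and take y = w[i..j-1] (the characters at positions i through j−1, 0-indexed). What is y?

Run of A on w = p p p q q p q p:
  step 0: q0  (start)
  step 1: q1  (read p: q0→q1)
  step 2: q2  (read p: q1→q2)
  step 3: q1  (read p: q2→q1)   ← first repeat (q1 seen earlier)
  step 4: q4  (read q: q1→q4)
  step 5: q2  (read q: q4→q2)
  step 6: q1  (read p: q2→q1)
  step 7: q4  (read q: q1→q4)
  step 8: q0  (read p: q4→q0)

So i = 1, j = 3, giving x = w[0:1] = p, y = w[1:3] = pp, z = w[3:8] = qqpqp.
Check: |xy| = 3 ≤ 7 and |y| = 2 ≥ 1. Reading y takes A from q1 back to q1, so every xyⁱz is accepted.

pp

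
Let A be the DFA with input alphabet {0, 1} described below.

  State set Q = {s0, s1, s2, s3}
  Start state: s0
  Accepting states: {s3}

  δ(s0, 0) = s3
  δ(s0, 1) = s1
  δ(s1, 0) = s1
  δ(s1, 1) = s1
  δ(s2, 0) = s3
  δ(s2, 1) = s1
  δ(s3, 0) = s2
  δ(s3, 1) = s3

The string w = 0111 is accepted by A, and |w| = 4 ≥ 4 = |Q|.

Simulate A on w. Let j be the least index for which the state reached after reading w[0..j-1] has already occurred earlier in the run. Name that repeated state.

s3

State sequence: s0 -0-> s3 -1-> s3 -1-> s3 -1-> s3
First repeat at step 2: s3 was already visited.

The earliest repeat is at step j = 2: A is in s3, which it already visited at step i = 1.
Pumping length from the standard proof: p = 4 (the number of states). The repeated state found above gives |xy| = j ≤ 4 and |y| = j − i ≥ 1.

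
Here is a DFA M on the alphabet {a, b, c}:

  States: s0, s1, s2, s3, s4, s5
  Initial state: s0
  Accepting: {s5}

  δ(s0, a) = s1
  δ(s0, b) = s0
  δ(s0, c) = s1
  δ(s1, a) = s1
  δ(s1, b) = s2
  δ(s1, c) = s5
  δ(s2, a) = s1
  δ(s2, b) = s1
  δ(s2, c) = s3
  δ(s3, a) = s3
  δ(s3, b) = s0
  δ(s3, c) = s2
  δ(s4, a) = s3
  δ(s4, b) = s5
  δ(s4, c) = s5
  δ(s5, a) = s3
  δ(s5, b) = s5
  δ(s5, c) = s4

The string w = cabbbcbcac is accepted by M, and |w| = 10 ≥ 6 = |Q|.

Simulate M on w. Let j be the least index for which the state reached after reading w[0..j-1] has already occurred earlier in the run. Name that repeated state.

s1

State sequence: s0 -c-> s1 -a-> s1 -b-> s2 -b-> s1 -b-> s2 -c-> s3 -b-> s0 -c-> s1 -a-> s1 -c-> s5
First repeat at step 2: s1 was already visited.

The earliest repeat is at step j = 2: M is in s1, which it already visited at step i = 1.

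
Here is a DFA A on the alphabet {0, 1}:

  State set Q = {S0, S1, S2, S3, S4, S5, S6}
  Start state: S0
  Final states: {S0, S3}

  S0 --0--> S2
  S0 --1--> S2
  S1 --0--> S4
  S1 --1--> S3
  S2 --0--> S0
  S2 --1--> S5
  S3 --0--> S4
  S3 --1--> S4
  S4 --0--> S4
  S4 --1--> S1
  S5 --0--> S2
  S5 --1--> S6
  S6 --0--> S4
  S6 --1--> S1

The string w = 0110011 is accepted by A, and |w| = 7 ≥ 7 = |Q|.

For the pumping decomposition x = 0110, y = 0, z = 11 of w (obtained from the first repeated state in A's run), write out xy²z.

xy^2z = 0110·0·0·11 = 01100011.
Reading y = 0 takes A from S4 back to S4, so after x·y·y the machine is still in S4, and z then leads to the accepting state S3. Hence 01100011 ∈ L(A).

01100011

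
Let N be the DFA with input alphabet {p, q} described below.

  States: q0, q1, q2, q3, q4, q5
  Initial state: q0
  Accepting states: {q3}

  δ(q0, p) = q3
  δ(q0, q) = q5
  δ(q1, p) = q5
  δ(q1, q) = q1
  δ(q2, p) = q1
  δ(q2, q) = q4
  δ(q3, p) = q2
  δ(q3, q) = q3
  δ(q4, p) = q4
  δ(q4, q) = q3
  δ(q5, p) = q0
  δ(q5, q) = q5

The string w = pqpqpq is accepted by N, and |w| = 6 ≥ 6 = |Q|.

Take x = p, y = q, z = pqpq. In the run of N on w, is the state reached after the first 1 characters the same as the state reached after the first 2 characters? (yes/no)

yes

State sequence: q0 -p-> q3 -q-> q3

After x (step 1): q3. After xy (step 2): q3.
They match, so y = q drives N around a cycle from q3 back to itself; pumping y any number of times keeps N in q3 before reading z, and xyⁱz ∈ L(N) for every i ≥ 0.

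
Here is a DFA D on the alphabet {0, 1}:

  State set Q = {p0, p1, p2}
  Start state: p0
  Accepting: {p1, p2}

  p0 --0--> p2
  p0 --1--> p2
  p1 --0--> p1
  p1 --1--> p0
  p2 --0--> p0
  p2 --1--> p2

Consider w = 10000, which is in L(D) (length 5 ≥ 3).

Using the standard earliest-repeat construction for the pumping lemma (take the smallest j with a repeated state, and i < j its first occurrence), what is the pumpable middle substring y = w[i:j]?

State sequence: p0 -1-> p2 -0-> p0 -0-> p2 -0-> p0 -0-> p2
First repeat at step 2: p0 was already visited.

So i = 0, j = 2, giving x = w[0:0] = ε, y = w[0:2] = 10, z = w[2:5] = 000.
Check: |xy| = 2 ≤ 3 and |y| = 2 ≥ 1. Reading y takes D from p0 back to p0, so every xyⁱz is accepted.

10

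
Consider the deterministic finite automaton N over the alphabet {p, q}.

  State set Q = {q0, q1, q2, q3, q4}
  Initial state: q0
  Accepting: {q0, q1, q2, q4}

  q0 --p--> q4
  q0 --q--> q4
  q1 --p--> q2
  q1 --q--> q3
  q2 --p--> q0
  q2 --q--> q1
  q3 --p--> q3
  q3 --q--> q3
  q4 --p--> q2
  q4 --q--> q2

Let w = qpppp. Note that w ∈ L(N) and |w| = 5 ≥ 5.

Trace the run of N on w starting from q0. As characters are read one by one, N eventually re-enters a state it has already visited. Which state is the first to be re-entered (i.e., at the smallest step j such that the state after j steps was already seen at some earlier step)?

q0

Run of N on w = q p p p p:
  step 0: q0  (start)
  step 1: q4  (read q: q0→q4)
  step 2: q2  (read p: q4→q2)
  step 3: q0  (read p: q2→q0)   ← first repeat (q0 seen earlier)
  step 4: q4  (read p: q0→q4)
  step 5: q2  (read p: q4→q2)

The earliest repeat is at step j = 3: N is in q0, which it already visited at step i = 0.
The DFA has 5 states, so the proof of the pumping lemma guarantees a repeated state among the first 5+1 visited; the segment between the two visits is the pumpable y.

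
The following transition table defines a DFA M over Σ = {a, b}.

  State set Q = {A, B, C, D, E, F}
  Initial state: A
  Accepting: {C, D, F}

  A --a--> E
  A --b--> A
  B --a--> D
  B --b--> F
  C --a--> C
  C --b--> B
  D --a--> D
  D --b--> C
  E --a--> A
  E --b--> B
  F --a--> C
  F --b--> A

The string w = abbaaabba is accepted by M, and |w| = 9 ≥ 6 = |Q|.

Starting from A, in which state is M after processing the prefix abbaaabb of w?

F

State sequence: A -a-> E -b-> B -b-> F -a-> C -a-> C -a-> C -b-> B -b-> F

After reading 8 characters, M is in state F.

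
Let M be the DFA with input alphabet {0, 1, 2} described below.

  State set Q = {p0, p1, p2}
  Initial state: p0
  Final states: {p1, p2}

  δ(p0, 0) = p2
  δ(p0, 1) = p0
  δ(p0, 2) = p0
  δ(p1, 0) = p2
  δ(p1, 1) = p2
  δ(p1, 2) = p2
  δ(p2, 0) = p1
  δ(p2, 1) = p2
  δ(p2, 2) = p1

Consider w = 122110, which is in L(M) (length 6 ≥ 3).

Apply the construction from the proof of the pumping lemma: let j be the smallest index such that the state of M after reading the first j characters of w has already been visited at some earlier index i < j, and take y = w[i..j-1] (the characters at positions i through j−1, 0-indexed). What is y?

1

State sequence: p0 -1-> p0 -2-> p0 -2-> p0 -1-> p0 -1-> p0 -0-> p2
First repeat at step 1: p0 was already visited.

So i = 0, j = 1, giving x = w[0:0] = ε, y = w[0:1] = 1, z = w[1:6] = 22110.
Check: |xy| = 1 ≤ 3 and |y| = 1 ≥ 1. Reading y takes M from p0 back to p0, so every xyⁱz is accepted.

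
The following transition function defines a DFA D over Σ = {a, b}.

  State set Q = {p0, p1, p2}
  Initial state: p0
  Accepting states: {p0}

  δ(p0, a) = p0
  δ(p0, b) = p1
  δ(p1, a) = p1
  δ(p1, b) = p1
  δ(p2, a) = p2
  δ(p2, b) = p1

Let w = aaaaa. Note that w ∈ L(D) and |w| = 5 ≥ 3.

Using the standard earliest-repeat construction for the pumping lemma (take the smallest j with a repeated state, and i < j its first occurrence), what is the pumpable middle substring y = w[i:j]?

a

State sequence: p0 -a-> p0 -a-> p0 -a-> p0 -a-> p0 -a-> p0
First repeat at step 1: p0 was already visited.

So i = 0, j = 1, giving x = w[0:0] = ε, y = w[0:1] = a, z = w[1:5] = aaaa.
Check: |xy| = 1 ≤ 3 and |y| = 1 ≥ 1. Reading y takes D from p0 back to p0, so every xyⁱz is accepted.
The DFA has 3 states, so the proof of the pumping lemma guarantees a repeated state among the first 3+1 visited; the segment between the two visits is the pumpable y.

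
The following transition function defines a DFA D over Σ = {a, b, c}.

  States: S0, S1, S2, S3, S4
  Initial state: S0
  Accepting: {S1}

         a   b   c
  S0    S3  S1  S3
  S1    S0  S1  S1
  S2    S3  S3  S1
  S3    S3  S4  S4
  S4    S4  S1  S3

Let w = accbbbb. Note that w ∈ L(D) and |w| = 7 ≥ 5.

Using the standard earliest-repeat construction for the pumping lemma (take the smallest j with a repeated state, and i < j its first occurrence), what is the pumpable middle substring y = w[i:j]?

cc

Run of D on w = a c c b b b b:
  step 0: S0  (start)
  step 1: S3  (read a: S0→S3)
  step 2: S4  (read c: S3→S4)
  step 3: S3  (read c: S4→S3)   ← first repeat (S3 seen earlier)
  step 4: S4  (read b: S3→S4)
  step 5: S1  (read b: S4→S1)
  step 6: S1  (read b: S1→S1)
  step 7: S1  (read b: S1→S1)

So i = 1, j = 3, giving x = w[0:1] = a, y = w[1:3] = cc, z = w[3:7] = bbbb.
Check: |xy| = 3 ≤ 5 and |y| = 2 ≥ 1. Reading y takes D from S3 back to S3, so every xyⁱz is accepted.
The DFA has 5 states, so the proof of the pumping lemma guarantees a repeated state among the first 5+1 visited; the segment between the two visits is the pumpable y.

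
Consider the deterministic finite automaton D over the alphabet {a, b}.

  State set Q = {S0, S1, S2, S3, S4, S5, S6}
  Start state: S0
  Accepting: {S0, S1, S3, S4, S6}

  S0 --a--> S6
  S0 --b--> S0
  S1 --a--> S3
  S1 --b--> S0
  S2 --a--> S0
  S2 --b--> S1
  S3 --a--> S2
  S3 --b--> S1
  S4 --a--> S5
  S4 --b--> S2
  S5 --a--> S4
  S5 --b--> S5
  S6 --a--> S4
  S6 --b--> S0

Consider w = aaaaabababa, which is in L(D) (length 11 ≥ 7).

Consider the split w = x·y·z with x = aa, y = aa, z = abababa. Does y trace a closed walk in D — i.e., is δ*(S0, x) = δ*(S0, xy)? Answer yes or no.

Run of D on the first 4 characters of w = a a a a:
  step 0: S0  (start)
  step 1: S6  (read a: S0→S6)
  step 2: S4  (read a: S6→S4)
  step 3: S5  (read a: S4→S5)
  step 4: S4  (read a: S5→S4)

After x (step 2): S4. After xy (step 4): S4.
They match, so y = aa drives D around a cycle from S4 back to itself; pumping y any number of times keeps D in S4 before reading z, and xyⁱz ∈ L(D) for every i ≥ 0.

yes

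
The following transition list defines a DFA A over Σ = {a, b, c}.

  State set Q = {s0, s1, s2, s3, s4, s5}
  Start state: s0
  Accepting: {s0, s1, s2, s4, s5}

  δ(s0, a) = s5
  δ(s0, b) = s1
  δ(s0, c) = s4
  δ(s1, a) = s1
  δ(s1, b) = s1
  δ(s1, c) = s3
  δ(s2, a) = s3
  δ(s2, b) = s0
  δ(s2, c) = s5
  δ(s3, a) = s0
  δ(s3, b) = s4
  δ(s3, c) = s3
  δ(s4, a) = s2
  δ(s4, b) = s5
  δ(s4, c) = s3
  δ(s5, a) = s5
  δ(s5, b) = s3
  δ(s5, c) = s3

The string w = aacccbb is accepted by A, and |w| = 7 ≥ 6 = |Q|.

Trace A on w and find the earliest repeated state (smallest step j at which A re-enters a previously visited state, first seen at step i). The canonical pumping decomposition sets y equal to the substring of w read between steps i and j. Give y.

Run of A on w = a a c c c b b:
  step 0: s0  (start)
  step 1: s5  (read a: s0→s5)
  step 2: s5  (read a: s5→s5)   ← first repeat (s5 seen earlier)
  step 3: s3  (read c: s5→s3)
  step 4: s3  (read c: s3→s3)
  step 5: s3  (read c: s3→s3)
  step 6: s4  (read b: s3→s4)
  step 7: s5  (read b: s4→s5)

So i = 1, j = 2, giving x = w[0:1] = a, y = w[1:2] = a, z = w[2:7] = cccbb.
Check: |xy| = 2 ≤ 6 and |y| = 1 ≥ 1. Reading y takes A from s5 back to s5, so every xyⁱz is accepted.
The DFA has 6 states, so the proof of the pumping lemma guarantees a repeated state among the first 6+1 visited; the segment between the two visits is the pumpable y.

a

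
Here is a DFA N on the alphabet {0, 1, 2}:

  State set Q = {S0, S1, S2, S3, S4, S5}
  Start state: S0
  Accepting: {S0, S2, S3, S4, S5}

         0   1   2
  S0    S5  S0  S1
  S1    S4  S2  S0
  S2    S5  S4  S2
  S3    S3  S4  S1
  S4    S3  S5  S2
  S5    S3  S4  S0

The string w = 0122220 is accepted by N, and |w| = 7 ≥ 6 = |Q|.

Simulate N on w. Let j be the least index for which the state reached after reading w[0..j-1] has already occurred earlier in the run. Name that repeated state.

S2

State sequence: S0 -0-> S5 -1-> S4 -2-> S2 -2-> S2 -2-> S2 -2-> S2 -0-> S5
First repeat at step 4: S2 was already visited.

The earliest repeat is at step j = 4: N is in S2, which it already visited at step i = 3.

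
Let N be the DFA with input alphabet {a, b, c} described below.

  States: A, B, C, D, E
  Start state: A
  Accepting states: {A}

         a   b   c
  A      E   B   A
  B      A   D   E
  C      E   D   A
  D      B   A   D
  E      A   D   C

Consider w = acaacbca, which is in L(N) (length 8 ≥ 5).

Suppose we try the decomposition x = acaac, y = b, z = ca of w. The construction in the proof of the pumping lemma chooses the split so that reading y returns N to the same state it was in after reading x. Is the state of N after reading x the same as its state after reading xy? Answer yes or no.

no

State sequence: A -a-> E -c-> C -a-> E -a-> A -c-> A -b-> B

After x (step 5): A. After xy (step 6): B.
They differ (A ≠ B), so y is not a cycle from the state after x; this split is not the one the pumping-lemma construction produces, and pumping y need not keep the string in L(N).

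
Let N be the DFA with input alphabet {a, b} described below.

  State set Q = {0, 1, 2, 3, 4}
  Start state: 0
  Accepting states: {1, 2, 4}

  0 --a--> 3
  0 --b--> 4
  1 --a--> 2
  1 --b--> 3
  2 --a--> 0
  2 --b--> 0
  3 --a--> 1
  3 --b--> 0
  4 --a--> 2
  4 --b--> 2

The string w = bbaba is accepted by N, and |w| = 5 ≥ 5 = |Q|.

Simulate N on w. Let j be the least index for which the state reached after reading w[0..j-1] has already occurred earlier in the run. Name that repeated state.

Run of N on w = b b a b a:
  step 0: 0  (start)
  step 1: 4  (read b: 0→4)
  step 2: 2  (read b: 4→2)
  step 3: 0  (read a: 2→0)   ← first repeat (0 seen earlier)
  step 4: 4  (read b: 0→4)
  step 5: 2  (read a: 4→2)

The earliest repeat is at step j = 3: N is in 0, which it already visited at step i = 0.

0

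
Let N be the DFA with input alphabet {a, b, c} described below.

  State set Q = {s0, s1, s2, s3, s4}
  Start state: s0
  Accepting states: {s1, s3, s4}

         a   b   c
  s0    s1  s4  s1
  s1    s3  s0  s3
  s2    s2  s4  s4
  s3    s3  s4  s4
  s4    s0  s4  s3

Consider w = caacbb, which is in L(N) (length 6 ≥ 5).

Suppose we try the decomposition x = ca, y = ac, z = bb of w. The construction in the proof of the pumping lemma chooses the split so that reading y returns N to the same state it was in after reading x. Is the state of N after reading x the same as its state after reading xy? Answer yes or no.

State sequence: s0 -c-> s1 -a-> s3 -a-> s3 -c-> s4

After x (step 2): s3. After xy (step 4): s4.
They differ (s3 ≠ s4), so y is not a cycle from the state after x; this split is not the one the pumping-lemma construction produces, and pumping y need not keep the string in L(N).

no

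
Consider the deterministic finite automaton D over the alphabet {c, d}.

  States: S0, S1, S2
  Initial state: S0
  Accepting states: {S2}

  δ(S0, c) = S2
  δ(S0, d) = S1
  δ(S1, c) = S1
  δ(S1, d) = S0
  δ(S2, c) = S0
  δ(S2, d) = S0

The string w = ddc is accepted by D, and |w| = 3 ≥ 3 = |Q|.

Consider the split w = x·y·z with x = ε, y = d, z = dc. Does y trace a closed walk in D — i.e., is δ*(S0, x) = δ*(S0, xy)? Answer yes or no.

State sequence: S0 -d-> S1

After x (step 0): S0. After xy (step 1): S1.
They differ (S0 ≠ S1), so y is not a cycle from the state after x; this split is not the one the pumping-lemma construction produces, and pumping y need not keep the string in L(D).

no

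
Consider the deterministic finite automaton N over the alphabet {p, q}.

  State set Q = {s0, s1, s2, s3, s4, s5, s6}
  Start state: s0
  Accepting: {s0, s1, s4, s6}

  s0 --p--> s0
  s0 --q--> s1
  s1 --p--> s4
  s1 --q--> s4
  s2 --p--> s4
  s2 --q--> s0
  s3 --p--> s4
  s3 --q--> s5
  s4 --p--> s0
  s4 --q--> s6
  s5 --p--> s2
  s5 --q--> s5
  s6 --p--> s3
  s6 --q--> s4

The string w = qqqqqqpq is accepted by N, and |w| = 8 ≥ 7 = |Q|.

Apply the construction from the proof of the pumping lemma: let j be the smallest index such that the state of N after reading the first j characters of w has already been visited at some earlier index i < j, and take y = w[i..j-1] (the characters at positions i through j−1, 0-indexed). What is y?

State sequence: s0 -q-> s1 -q-> s4 -q-> s6 -q-> s4 -q-> s6 -q-> s4 -p-> s0 -q-> s1
First repeat at step 4: s4 was already visited.

So i = 2, j = 4, giving x = w[0:2] = qq, y = w[2:4] = qq, z = w[4:8] = qqpq.
Check: |xy| = 4 ≤ 7 and |y| = 2 ≥ 1. Reading y takes N from s4 back to s4, so every xyⁱz is accepted.
The DFA has 7 states, so the proof of the pumping lemma guarantees a repeated state among the first 7+1 visited; the segment between the two visits is the pumpable y.

qq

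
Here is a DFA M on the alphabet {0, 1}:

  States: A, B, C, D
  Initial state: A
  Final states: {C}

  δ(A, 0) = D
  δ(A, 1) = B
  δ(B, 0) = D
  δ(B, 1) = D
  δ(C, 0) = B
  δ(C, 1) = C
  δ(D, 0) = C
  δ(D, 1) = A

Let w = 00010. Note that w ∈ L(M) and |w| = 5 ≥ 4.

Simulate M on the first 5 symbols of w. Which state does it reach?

C

Run of M on the first 5 characters of w = 0 0 0 1 0:
  step 0: A  (start)
  step 1: D  (read 0: A→D)
  step 2: C  (read 0: D→C)
  step 3: B  (read 0: C→B)
  step 4: D  (read 1: B→D)
  step 5: C  (read 0: D→C)

After reading 5 characters, M is in state C.
(This kind of state-tracing is the core of the pumping-lemma construction: with 4 states, pigeonhole forces a repeat within the first 4 steps.)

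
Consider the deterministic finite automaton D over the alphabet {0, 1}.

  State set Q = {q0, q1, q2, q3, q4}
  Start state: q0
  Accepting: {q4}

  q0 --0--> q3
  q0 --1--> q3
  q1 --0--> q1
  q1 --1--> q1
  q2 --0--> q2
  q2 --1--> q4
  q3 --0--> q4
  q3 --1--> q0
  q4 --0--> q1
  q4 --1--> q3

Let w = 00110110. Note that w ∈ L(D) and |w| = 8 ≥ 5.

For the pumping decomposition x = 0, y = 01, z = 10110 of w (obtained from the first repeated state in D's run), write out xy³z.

xy^3z = 0·01·01·01·10110 = 001010110110.
Reading y = 01 takes D from q3 back to q3, so after x·y·y·y the machine is still in q3, and z then leads to the accepting state q4. Hence 001010110110 ∈ L(D).

001010110110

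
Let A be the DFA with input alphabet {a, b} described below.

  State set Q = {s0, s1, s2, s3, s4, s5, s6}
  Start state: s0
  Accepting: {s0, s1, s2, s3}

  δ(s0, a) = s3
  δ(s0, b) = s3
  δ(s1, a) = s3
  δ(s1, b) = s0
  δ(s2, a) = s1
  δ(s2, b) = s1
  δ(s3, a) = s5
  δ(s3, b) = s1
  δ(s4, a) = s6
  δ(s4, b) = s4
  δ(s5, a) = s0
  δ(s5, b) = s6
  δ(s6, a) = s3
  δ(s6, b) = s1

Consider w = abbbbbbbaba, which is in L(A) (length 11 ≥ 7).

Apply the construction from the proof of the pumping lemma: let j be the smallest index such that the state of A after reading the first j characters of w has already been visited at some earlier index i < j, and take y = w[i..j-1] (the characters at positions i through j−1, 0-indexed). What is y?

abb

Run of A on w = a b b b b b b b a b a:
  step 0: s0  (start)
  step 1: s3  (read a: s0→s3)
  step 2: s1  (read b: s3→s1)
  step 3: s0  (read b: s1→s0)   ← first repeat (s0 seen earlier)
  step 4: s3  (read b: s0→s3)
  step 5: s1  (read b: s3→s1)
  step 6: s0  (read b: s1→s0)
  step 7: s3  (read b: s0→s3)
  step 8: s1  (read b: s3→s1)
  step 9: s3  (read a: s1→s3)
  step 10: s1  (read b: s3→s1)
  step 11: s3  (read a: s1→s3)

So i = 0, j = 3, giving x = w[0:0] = ε, y = w[0:3] = abb, z = w[3:11] = bbbbbaba.
Check: |xy| = 3 ≤ 7 and |y| = 3 ≥ 1. Reading y takes A from s0 back to s0, so every xyⁱz is accepted.
The DFA has 7 states, so the proof of the pumping lemma guarantees a repeated state among the first 7+1 visited; the segment between the two visits is the pumpable y.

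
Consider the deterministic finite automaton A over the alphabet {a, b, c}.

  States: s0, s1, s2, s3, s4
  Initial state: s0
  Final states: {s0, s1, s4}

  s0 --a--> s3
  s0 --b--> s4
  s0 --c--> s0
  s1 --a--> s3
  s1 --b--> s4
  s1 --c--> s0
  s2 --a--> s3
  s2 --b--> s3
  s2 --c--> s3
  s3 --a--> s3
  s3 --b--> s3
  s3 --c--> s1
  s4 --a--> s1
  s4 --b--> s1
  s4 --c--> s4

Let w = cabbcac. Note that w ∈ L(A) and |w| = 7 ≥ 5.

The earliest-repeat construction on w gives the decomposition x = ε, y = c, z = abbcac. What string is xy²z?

xy^2z = ε·c·c·abbcac = ccabbcac.
Reading y = c takes A from s0 back to s0, so after x·y·y the machine is still in s0, and z then leads to the accepting state s1. Hence ccabbcac ∈ L(A).

ccabbcac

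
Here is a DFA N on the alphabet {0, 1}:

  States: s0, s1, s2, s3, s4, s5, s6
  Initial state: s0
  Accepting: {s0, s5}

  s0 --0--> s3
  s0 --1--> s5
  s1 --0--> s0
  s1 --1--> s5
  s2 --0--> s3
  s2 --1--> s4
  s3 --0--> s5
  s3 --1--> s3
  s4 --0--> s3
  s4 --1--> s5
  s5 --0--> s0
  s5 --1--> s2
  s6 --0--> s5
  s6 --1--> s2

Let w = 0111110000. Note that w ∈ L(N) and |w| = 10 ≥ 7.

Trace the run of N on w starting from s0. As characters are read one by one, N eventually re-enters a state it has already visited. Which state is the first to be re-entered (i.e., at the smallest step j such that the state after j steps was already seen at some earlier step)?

s3

Run of N on w = 0 1 1 1 1 1 0 0 0 0:
  step 0: s0  (start)
  step 1: s3  (read 0: s0→s3)
  step 2: s3  (read 1: s3→s3)   ← first repeat (s3 seen earlier)
  step 3: s3  (read 1: s3→s3)
  step 4: s3  (read 1: s3→s3)
  step 5: s3  (read 1: s3→s3)
  step 6: s3  (read 1: s3→s3)
  step 7: s5  (read 0: s3→s5)
  step 8: s0  (read 0: s5→s0)
  step 9: s3  (read 0: s0→s3)
  step 10: s5  (read 0: s3→s5)

The earliest repeat is at step j = 2: N is in s3, which it already visited at step i = 1.
Pumping length from the standard proof: p = 7 (the number of states). The repeated state found above gives |xy| = j ≤ 7 and |y| = j − i ≥ 1.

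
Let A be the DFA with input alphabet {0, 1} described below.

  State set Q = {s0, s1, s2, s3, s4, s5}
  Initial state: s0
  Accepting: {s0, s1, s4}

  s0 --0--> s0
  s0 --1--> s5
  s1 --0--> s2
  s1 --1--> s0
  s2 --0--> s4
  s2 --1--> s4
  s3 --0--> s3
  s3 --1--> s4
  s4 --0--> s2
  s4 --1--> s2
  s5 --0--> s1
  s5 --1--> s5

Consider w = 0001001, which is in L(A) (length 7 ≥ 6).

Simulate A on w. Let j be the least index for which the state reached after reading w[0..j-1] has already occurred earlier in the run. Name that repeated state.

Run of A on w = 0 0 0 1 0 0 1:
  step 0: s0  (start)
  step 1: s0  (read 0: s0→s0)   ← first repeat (s0 seen earlier)
  step 2: s0  (read 0: s0→s0)
  step 3: s0  (read 0: s0→s0)
  step 4: s5  (read 1: s0→s5)
  step 5: s1  (read 0: s5→s1)
  step 6: s2  (read 0: s1→s2)
  step 7: s4  (read 1: s2→s4)

The earliest repeat is at step j = 1: A is in s0, which it already visited at step i = 0.
The DFA has 6 states, so the proof of the pumping lemma guarantees a repeated state among the first 6+1 visited; the segment between the two visits is the pumpable y.

s0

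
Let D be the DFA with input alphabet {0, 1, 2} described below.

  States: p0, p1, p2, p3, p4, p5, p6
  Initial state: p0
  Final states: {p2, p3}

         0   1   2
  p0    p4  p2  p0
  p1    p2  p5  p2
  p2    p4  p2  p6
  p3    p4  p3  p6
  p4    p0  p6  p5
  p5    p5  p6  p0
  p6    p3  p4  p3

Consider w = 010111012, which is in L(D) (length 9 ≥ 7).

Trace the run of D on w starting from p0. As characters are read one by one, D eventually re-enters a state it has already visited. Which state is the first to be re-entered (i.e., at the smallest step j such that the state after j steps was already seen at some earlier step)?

p3

State sequence: p0 -0-> p4 -1-> p6 -0-> p3 -1-> p3 -1-> p3 -1-> p3 -0-> p4 -1-> p6 -2-> p3
First repeat at step 4: p3 was already visited.

The earliest repeat is at step j = 4: D is in p3, which it already visited at step i = 3.
The DFA has 7 states, so the proof of the pumping lemma guarantees a repeated state among the first 7+1 visited; the segment between the two visits is the pumpable y.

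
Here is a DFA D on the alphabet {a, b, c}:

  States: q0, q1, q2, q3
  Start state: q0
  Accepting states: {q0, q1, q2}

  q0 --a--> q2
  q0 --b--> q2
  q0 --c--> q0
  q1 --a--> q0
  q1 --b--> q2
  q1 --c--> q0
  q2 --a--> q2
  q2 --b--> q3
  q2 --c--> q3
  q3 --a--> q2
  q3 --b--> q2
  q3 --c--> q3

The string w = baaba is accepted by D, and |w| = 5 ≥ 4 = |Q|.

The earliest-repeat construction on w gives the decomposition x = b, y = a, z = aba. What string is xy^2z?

xy^2z = b·a·a·aba = baaaba.
Reading y = a takes D from q2 back to q2, so after x·y·y the machine is still in q2, and z then leads to the accepting state q2. Hence baaaba ∈ L(D).

baaaba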